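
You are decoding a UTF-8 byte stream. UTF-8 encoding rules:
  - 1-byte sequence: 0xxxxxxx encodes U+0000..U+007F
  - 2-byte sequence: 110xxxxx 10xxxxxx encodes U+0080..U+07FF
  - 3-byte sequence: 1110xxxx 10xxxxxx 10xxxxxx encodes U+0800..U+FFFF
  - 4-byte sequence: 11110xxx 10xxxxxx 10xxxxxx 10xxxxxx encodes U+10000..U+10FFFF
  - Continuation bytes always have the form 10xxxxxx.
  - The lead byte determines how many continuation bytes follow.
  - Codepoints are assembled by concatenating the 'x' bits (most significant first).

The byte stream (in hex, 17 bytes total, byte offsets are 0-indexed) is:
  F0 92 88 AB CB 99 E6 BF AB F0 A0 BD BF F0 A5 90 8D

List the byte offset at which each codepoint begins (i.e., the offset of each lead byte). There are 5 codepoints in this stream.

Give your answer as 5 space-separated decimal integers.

Answer: 0 4 6 9 13

Derivation:
Byte[0]=F0: 4-byte lead, need 3 cont bytes. acc=0x0
Byte[1]=92: continuation. acc=(acc<<6)|0x12=0x12
Byte[2]=88: continuation. acc=(acc<<6)|0x08=0x488
Byte[3]=AB: continuation. acc=(acc<<6)|0x2B=0x1222B
Completed: cp=U+1222B (starts at byte 0)
Byte[4]=CB: 2-byte lead, need 1 cont bytes. acc=0xB
Byte[5]=99: continuation. acc=(acc<<6)|0x19=0x2D9
Completed: cp=U+02D9 (starts at byte 4)
Byte[6]=E6: 3-byte lead, need 2 cont bytes. acc=0x6
Byte[7]=BF: continuation. acc=(acc<<6)|0x3F=0x1BF
Byte[8]=AB: continuation. acc=(acc<<6)|0x2B=0x6FEB
Completed: cp=U+6FEB (starts at byte 6)
Byte[9]=F0: 4-byte lead, need 3 cont bytes. acc=0x0
Byte[10]=A0: continuation. acc=(acc<<6)|0x20=0x20
Byte[11]=BD: continuation. acc=(acc<<6)|0x3D=0x83D
Byte[12]=BF: continuation. acc=(acc<<6)|0x3F=0x20F7F
Completed: cp=U+20F7F (starts at byte 9)
Byte[13]=F0: 4-byte lead, need 3 cont bytes. acc=0x0
Byte[14]=A5: continuation. acc=(acc<<6)|0x25=0x25
Byte[15]=90: continuation. acc=(acc<<6)|0x10=0x950
Byte[16]=8D: continuation. acc=(acc<<6)|0x0D=0x2540D
Completed: cp=U+2540D (starts at byte 13)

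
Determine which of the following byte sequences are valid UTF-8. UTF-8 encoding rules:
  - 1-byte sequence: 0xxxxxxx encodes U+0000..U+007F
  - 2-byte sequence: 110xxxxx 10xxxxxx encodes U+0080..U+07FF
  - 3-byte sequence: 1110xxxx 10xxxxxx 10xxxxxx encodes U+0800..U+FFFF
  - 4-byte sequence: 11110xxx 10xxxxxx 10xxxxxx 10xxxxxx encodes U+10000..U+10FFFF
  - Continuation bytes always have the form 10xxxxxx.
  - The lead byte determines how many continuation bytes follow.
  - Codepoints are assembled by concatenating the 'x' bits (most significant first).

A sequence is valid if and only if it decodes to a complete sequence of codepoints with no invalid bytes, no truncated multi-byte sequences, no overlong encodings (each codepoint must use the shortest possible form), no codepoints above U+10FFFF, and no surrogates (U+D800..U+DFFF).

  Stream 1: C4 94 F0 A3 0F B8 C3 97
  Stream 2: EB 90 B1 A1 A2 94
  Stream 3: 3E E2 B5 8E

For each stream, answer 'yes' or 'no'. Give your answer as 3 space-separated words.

Stream 1: error at byte offset 4. INVALID
Stream 2: error at byte offset 3. INVALID
Stream 3: decodes cleanly. VALID

Answer: no no yes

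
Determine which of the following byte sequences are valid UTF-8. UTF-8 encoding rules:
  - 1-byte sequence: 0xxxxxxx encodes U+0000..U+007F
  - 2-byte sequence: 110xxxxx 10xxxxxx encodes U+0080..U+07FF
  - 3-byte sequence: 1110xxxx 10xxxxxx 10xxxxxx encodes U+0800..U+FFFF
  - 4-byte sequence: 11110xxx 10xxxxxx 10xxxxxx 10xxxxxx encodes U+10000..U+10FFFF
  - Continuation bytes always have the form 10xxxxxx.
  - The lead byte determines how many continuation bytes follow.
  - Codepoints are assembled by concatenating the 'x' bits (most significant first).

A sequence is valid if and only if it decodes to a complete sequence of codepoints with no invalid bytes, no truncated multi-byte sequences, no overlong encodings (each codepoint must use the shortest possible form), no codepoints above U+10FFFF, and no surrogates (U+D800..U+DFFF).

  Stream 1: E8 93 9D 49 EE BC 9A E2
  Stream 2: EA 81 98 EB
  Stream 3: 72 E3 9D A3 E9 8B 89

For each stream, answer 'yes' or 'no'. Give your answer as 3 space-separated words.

Answer: no no yes

Derivation:
Stream 1: error at byte offset 8. INVALID
Stream 2: error at byte offset 4. INVALID
Stream 3: decodes cleanly. VALID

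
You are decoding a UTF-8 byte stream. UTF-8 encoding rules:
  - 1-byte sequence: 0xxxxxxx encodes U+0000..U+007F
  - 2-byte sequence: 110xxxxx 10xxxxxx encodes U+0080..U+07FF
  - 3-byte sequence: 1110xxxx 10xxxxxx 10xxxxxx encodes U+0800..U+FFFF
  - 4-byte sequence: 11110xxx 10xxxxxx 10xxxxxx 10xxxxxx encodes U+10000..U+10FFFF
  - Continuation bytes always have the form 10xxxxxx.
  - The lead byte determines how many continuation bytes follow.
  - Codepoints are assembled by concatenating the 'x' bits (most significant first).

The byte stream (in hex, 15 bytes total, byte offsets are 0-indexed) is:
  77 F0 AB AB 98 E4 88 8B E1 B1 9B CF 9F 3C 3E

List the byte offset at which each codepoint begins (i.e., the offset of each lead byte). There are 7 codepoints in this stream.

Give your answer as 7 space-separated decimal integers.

Byte[0]=77: 1-byte ASCII. cp=U+0077
Byte[1]=F0: 4-byte lead, need 3 cont bytes. acc=0x0
Byte[2]=AB: continuation. acc=(acc<<6)|0x2B=0x2B
Byte[3]=AB: continuation. acc=(acc<<6)|0x2B=0xAEB
Byte[4]=98: continuation. acc=(acc<<6)|0x18=0x2BAD8
Completed: cp=U+2BAD8 (starts at byte 1)
Byte[5]=E4: 3-byte lead, need 2 cont bytes. acc=0x4
Byte[6]=88: continuation. acc=(acc<<6)|0x08=0x108
Byte[7]=8B: continuation. acc=(acc<<6)|0x0B=0x420B
Completed: cp=U+420B (starts at byte 5)
Byte[8]=E1: 3-byte lead, need 2 cont bytes. acc=0x1
Byte[9]=B1: continuation. acc=(acc<<6)|0x31=0x71
Byte[10]=9B: continuation. acc=(acc<<6)|0x1B=0x1C5B
Completed: cp=U+1C5B (starts at byte 8)
Byte[11]=CF: 2-byte lead, need 1 cont bytes. acc=0xF
Byte[12]=9F: continuation. acc=(acc<<6)|0x1F=0x3DF
Completed: cp=U+03DF (starts at byte 11)
Byte[13]=3C: 1-byte ASCII. cp=U+003C
Byte[14]=3E: 1-byte ASCII. cp=U+003E

Answer: 0 1 5 8 11 13 14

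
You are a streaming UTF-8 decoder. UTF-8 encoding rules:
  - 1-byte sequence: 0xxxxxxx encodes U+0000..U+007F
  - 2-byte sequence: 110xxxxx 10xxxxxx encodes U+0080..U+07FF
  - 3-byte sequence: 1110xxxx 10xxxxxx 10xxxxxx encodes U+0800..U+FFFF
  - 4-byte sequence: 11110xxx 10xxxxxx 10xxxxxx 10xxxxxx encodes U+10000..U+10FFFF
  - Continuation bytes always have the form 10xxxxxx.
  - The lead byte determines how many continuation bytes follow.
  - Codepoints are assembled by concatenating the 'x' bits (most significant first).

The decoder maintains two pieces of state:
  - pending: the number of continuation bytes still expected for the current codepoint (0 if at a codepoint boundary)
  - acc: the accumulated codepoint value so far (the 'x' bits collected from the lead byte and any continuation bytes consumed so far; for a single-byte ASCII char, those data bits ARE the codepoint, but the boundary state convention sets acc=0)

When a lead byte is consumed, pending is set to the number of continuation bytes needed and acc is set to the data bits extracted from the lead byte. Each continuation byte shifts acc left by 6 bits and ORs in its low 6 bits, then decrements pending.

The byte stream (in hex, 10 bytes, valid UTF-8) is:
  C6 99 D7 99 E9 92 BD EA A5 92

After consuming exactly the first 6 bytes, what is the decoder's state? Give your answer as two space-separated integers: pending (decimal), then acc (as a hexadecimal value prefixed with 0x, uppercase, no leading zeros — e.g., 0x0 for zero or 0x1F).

Answer: 1 0x252

Derivation:
Byte[0]=C6: 2-byte lead. pending=1, acc=0x6
Byte[1]=99: continuation. acc=(acc<<6)|0x19=0x199, pending=0
Byte[2]=D7: 2-byte lead. pending=1, acc=0x17
Byte[3]=99: continuation. acc=(acc<<6)|0x19=0x5D9, pending=0
Byte[4]=E9: 3-byte lead. pending=2, acc=0x9
Byte[5]=92: continuation. acc=(acc<<6)|0x12=0x252, pending=1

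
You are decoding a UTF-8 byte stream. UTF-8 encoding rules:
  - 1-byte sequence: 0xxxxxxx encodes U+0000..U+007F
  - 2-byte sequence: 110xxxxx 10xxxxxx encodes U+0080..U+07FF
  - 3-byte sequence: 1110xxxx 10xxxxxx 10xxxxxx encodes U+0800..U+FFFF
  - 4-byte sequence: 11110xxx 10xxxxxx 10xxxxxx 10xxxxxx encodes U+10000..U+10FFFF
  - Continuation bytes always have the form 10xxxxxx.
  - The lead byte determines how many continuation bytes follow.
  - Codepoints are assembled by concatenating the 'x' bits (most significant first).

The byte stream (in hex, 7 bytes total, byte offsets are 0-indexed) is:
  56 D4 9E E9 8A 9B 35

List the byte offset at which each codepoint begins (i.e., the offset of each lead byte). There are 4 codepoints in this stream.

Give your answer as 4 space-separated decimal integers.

Byte[0]=56: 1-byte ASCII. cp=U+0056
Byte[1]=D4: 2-byte lead, need 1 cont bytes. acc=0x14
Byte[2]=9E: continuation. acc=(acc<<6)|0x1E=0x51E
Completed: cp=U+051E (starts at byte 1)
Byte[3]=E9: 3-byte lead, need 2 cont bytes. acc=0x9
Byte[4]=8A: continuation. acc=(acc<<6)|0x0A=0x24A
Byte[5]=9B: continuation. acc=(acc<<6)|0x1B=0x929B
Completed: cp=U+929B (starts at byte 3)
Byte[6]=35: 1-byte ASCII. cp=U+0035

Answer: 0 1 3 6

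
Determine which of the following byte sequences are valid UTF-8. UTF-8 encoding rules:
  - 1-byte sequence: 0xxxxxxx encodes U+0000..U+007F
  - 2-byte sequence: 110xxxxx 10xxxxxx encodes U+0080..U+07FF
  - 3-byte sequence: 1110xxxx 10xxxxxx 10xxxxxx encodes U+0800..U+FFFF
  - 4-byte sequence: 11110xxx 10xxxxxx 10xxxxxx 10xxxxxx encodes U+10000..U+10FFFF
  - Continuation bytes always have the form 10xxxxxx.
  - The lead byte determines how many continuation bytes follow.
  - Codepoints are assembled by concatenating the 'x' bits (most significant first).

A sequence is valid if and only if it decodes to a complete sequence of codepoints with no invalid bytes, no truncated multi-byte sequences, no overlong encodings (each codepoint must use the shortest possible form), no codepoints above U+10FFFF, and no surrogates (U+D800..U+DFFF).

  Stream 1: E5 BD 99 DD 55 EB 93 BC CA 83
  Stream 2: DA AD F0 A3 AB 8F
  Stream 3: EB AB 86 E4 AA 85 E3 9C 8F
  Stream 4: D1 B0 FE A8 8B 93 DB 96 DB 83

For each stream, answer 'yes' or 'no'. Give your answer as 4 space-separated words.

Stream 1: error at byte offset 4. INVALID
Stream 2: decodes cleanly. VALID
Stream 3: decodes cleanly. VALID
Stream 4: error at byte offset 2. INVALID

Answer: no yes yes no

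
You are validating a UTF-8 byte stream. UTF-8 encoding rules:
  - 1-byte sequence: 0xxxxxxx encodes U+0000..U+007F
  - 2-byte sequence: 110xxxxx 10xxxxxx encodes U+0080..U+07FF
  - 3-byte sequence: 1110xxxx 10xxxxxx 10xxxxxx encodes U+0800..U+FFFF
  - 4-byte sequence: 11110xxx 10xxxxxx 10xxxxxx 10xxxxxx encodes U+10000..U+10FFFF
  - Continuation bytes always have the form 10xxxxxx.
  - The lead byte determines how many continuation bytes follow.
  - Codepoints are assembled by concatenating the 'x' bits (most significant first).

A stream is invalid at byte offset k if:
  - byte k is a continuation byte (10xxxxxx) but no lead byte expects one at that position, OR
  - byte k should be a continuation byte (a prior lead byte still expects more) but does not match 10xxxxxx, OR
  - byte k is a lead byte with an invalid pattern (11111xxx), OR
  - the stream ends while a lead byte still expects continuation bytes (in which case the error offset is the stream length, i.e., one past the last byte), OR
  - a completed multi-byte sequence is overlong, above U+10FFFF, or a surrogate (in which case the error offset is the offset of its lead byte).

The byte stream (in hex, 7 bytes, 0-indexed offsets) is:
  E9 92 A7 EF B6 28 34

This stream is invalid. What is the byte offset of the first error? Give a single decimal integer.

Answer: 5

Derivation:
Byte[0]=E9: 3-byte lead, need 2 cont bytes. acc=0x9
Byte[1]=92: continuation. acc=(acc<<6)|0x12=0x252
Byte[2]=A7: continuation. acc=(acc<<6)|0x27=0x94A7
Completed: cp=U+94A7 (starts at byte 0)
Byte[3]=EF: 3-byte lead, need 2 cont bytes. acc=0xF
Byte[4]=B6: continuation. acc=(acc<<6)|0x36=0x3F6
Byte[5]=28: expected 10xxxxxx continuation. INVALID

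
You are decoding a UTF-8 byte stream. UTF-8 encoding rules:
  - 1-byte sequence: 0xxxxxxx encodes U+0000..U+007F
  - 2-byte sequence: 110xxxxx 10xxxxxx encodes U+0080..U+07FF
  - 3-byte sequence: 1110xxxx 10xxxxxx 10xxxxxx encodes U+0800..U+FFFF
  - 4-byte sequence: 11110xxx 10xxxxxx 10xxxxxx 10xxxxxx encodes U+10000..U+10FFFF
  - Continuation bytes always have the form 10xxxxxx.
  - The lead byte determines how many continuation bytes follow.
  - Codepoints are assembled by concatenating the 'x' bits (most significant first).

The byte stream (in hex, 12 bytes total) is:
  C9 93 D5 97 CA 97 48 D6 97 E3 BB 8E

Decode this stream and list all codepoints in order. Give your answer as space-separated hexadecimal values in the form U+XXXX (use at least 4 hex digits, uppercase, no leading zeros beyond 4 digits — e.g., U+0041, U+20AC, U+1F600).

Byte[0]=C9: 2-byte lead, need 1 cont bytes. acc=0x9
Byte[1]=93: continuation. acc=(acc<<6)|0x13=0x253
Completed: cp=U+0253 (starts at byte 0)
Byte[2]=D5: 2-byte lead, need 1 cont bytes. acc=0x15
Byte[3]=97: continuation. acc=(acc<<6)|0x17=0x557
Completed: cp=U+0557 (starts at byte 2)
Byte[4]=CA: 2-byte lead, need 1 cont bytes. acc=0xA
Byte[5]=97: continuation. acc=(acc<<6)|0x17=0x297
Completed: cp=U+0297 (starts at byte 4)
Byte[6]=48: 1-byte ASCII. cp=U+0048
Byte[7]=D6: 2-byte lead, need 1 cont bytes. acc=0x16
Byte[8]=97: continuation. acc=(acc<<6)|0x17=0x597
Completed: cp=U+0597 (starts at byte 7)
Byte[9]=E3: 3-byte lead, need 2 cont bytes. acc=0x3
Byte[10]=BB: continuation. acc=(acc<<6)|0x3B=0xFB
Byte[11]=8E: continuation. acc=(acc<<6)|0x0E=0x3ECE
Completed: cp=U+3ECE (starts at byte 9)

Answer: U+0253 U+0557 U+0297 U+0048 U+0597 U+3ECE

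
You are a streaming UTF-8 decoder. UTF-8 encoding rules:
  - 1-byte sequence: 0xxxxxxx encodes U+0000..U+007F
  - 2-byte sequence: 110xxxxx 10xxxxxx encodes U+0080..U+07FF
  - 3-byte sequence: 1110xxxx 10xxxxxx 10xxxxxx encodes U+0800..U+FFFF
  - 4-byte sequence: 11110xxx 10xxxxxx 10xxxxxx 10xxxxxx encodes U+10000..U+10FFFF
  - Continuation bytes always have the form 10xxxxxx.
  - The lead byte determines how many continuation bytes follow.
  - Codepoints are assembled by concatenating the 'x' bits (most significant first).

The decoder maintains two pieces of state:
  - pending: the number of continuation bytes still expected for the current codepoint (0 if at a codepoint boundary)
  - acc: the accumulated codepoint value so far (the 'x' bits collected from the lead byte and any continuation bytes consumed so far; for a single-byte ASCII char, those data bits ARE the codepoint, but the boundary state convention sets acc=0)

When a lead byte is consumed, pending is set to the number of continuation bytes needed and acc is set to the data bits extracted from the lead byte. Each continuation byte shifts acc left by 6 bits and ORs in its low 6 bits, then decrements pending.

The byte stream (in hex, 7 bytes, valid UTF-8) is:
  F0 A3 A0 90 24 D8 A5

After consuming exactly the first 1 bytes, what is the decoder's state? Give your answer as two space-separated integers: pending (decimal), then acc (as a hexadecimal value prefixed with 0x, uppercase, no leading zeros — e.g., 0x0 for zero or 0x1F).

Byte[0]=F0: 4-byte lead. pending=3, acc=0x0

Answer: 3 0x0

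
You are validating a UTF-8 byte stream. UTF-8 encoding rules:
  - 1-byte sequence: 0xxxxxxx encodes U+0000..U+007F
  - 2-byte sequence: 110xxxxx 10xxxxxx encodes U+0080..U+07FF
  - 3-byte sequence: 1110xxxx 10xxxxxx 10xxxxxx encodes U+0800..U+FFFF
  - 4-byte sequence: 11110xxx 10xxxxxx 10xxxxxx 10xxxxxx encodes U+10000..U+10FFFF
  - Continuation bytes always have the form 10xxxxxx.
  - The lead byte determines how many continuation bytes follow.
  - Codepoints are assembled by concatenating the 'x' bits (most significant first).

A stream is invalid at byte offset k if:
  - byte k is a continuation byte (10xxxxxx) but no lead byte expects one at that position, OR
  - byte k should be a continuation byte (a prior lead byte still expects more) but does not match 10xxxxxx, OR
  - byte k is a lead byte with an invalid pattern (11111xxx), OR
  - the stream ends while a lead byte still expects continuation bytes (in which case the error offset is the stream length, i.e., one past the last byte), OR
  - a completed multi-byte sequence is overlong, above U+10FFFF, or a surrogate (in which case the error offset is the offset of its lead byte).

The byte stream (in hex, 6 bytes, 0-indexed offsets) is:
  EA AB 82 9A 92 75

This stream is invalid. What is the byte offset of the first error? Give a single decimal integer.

Byte[0]=EA: 3-byte lead, need 2 cont bytes. acc=0xA
Byte[1]=AB: continuation. acc=(acc<<6)|0x2B=0x2AB
Byte[2]=82: continuation. acc=(acc<<6)|0x02=0xAAC2
Completed: cp=U+AAC2 (starts at byte 0)
Byte[3]=9A: INVALID lead byte (not 0xxx/110x/1110/11110)

Answer: 3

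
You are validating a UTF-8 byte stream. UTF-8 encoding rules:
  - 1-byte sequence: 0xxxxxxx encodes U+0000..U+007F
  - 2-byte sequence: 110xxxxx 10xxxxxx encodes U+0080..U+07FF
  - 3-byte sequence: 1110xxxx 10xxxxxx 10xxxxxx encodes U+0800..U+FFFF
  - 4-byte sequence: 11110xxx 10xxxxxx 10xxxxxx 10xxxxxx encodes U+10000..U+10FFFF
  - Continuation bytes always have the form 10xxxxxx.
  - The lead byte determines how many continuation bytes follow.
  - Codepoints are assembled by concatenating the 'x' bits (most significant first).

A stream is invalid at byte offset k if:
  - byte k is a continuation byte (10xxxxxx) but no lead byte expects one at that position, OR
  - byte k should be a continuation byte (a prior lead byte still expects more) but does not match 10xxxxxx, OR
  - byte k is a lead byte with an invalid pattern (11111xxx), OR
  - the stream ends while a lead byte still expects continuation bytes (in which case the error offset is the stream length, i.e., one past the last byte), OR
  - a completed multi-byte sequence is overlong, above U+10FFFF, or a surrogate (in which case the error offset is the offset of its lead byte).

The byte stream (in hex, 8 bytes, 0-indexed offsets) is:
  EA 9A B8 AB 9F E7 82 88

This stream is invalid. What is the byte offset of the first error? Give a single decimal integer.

Answer: 3

Derivation:
Byte[0]=EA: 3-byte lead, need 2 cont bytes. acc=0xA
Byte[1]=9A: continuation. acc=(acc<<6)|0x1A=0x29A
Byte[2]=B8: continuation. acc=(acc<<6)|0x38=0xA6B8
Completed: cp=U+A6B8 (starts at byte 0)
Byte[3]=AB: INVALID lead byte (not 0xxx/110x/1110/11110)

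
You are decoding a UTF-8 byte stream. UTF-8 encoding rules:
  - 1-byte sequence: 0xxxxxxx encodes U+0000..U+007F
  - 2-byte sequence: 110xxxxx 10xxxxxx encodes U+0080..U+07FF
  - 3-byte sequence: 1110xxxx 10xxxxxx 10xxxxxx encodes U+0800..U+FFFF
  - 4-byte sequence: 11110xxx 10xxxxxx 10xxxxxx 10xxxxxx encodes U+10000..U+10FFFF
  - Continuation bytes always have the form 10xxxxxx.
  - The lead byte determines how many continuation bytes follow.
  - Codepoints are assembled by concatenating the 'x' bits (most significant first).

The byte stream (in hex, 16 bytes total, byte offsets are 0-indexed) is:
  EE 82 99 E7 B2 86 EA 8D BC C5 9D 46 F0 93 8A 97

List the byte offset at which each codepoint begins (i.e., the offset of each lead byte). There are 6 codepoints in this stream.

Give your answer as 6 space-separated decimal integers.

Byte[0]=EE: 3-byte lead, need 2 cont bytes. acc=0xE
Byte[1]=82: continuation. acc=(acc<<6)|0x02=0x382
Byte[2]=99: continuation. acc=(acc<<6)|0x19=0xE099
Completed: cp=U+E099 (starts at byte 0)
Byte[3]=E7: 3-byte lead, need 2 cont bytes. acc=0x7
Byte[4]=B2: continuation. acc=(acc<<6)|0x32=0x1F2
Byte[5]=86: continuation. acc=(acc<<6)|0x06=0x7C86
Completed: cp=U+7C86 (starts at byte 3)
Byte[6]=EA: 3-byte lead, need 2 cont bytes. acc=0xA
Byte[7]=8D: continuation. acc=(acc<<6)|0x0D=0x28D
Byte[8]=BC: continuation. acc=(acc<<6)|0x3C=0xA37C
Completed: cp=U+A37C (starts at byte 6)
Byte[9]=C5: 2-byte lead, need 1 cont bytes. acc=0x5
Byte[10]=9D: continuation. acc=(acc<<6)|0x1D=0x15D
Completed: cp=U+015D (starts at byte 9)
Byte[11]=46: 1-byte ASCII. cp=U+0046
Byte[12]=F0: 4-byte lead, need 3 cont bytes. acc=0x0
Byte[13]=93: continuation. acc=(acc<<6)|0x13=0x13
Byte[14]=8A: continuation. acc=(acc<<6)|0x0A=0x4CA
Byte[15]=97: continuation. acc=(acc<<6)|0x17=0x13297
Completed: cp=U+13297 (starts at byte 12)

Answer: 0 3 6 9 11 12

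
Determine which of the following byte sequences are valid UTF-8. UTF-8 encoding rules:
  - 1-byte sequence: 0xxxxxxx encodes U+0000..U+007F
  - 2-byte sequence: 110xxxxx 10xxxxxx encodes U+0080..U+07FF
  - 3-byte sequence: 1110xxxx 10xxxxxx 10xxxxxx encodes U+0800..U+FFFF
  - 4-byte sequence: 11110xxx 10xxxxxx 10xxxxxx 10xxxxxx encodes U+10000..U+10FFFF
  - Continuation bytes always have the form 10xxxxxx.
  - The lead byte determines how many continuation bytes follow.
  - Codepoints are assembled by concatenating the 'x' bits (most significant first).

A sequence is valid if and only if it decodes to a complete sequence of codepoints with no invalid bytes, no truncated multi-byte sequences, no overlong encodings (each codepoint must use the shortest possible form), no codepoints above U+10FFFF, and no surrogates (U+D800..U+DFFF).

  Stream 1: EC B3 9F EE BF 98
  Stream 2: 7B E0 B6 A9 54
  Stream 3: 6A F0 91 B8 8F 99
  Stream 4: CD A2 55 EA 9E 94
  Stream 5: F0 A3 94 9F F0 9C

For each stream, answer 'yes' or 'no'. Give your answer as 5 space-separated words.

Stream 1: decodes cleanly. VALID
Stream 2: decodes cleanly. VALID
Stream 3: error at byte offset 5. INVALID
Stream 4: decodes cleanly. VALID
Stream 5: error at byte offset 6. INVALID

Answer: yes yes no yes no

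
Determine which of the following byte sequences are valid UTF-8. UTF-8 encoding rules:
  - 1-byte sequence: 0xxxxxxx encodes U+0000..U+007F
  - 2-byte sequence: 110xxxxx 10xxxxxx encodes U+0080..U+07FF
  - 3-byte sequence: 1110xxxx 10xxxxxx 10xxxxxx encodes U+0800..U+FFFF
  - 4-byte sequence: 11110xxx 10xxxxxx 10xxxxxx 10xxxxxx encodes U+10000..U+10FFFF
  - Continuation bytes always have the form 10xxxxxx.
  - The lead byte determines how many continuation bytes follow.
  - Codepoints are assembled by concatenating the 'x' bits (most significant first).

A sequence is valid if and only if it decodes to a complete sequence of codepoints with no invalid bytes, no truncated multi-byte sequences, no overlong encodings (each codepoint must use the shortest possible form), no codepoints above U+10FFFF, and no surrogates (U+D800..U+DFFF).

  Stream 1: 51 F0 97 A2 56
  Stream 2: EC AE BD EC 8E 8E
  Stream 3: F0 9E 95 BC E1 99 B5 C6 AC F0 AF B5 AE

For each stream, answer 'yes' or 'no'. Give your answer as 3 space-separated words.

Stream 1: error at byte offset 4. INVALID
Stream 2: decodes cleanly. VALID
Stream 3: decodes cleanly. VALID

Answer: no yes yes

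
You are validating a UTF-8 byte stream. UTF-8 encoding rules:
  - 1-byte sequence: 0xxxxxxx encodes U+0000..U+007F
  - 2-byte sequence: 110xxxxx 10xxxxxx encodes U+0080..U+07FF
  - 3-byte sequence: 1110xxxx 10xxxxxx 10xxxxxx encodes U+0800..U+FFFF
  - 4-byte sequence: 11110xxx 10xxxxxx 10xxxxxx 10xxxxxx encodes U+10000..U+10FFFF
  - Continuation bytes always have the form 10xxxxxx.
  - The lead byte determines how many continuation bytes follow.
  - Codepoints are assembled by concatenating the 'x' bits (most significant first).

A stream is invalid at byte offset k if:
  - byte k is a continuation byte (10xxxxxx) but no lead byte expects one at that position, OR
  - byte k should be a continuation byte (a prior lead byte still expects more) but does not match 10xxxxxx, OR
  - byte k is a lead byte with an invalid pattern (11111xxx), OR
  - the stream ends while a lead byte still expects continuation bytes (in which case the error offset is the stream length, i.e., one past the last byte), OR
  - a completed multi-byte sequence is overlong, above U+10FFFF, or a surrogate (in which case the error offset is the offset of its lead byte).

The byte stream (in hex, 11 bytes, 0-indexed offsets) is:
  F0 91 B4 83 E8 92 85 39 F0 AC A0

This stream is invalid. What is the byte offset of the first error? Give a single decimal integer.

Byte[0]=F0: 4-byte lead, need 3 cont bytes. acc=0x0
Byte[1]=91: continuation. acc=(acc<<6)|0x11=0x11
Byte[2]=B4: continuation. acc=(acc<<6)|0x34=0x474
Byte[3]=83: continuation. acc=(acc<<6)|0x03=0x11D03
Completed: cp=U+11D03 (starts at byte 0)
Byte[4]=E8: 3-byte lead, need 2 cont bytes. acc=0x8
Byte[5]=92: continuation. acc=(acc<<6)|0x12=0x212
Byte[6]=85: continuation. acc=(acc<<6)|0x05=0x8485
Completed: cp=U+8485 (starts at byte 4)
Byte[7]=39: 1-byte ASCII. cp=U+0039
Byte[8]=F0: 4-byte lead, need 3 cont bytes. acc=0x0
Byte[9]=AC: continuation. acc=(acc<<6)|0x2C=0x2C
Byte[10]=A0: continuation. acc=(acc<<6)|0x20=0xB20
Byte[11]: stream ended, expected continuation. INVALID

Answer: 11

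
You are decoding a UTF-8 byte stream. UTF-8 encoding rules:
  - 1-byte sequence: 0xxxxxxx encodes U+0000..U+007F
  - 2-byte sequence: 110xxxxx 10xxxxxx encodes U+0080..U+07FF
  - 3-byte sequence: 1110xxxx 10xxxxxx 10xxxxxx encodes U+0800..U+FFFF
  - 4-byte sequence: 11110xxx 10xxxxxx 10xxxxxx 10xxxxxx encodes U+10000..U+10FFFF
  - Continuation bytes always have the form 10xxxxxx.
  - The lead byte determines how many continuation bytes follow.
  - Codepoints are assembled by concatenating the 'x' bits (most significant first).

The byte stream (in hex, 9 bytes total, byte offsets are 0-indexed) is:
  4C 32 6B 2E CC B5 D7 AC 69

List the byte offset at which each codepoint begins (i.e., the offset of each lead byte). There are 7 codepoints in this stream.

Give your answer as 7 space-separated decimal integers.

Answer: 0 1 2 3 4 6 8

Derivation:
Byte[0]=4C: 1-byte ASCII. cp=U+004C
Byte[1]=32: 1-byte ASCII. cp=U+0032
Byte[2]=6B: 1-byte ASCII. cp=U+006B
Byte[3]=2E: 1-byte ASCII. cp=U+002E
Byte[4]=CC: 2-byte lead, need 1 cont bytes. acc=0xC
Byte[5]=B5: continuation. acc=(acc<<6)|0x35=0x335
Completed: cp=U+0335 (starts at byte 4)
Byte[6]=D7: 2-byte lead, need 1 cont bytes. acc=0x17
Byte[7]=AC: continuation. acc=(acc<<6)|0x2C=0x5EC
Completed: cp=U+05EC (starts at byte 6)
Byte[8]=69: 1-byte ASCII. cp=U+0069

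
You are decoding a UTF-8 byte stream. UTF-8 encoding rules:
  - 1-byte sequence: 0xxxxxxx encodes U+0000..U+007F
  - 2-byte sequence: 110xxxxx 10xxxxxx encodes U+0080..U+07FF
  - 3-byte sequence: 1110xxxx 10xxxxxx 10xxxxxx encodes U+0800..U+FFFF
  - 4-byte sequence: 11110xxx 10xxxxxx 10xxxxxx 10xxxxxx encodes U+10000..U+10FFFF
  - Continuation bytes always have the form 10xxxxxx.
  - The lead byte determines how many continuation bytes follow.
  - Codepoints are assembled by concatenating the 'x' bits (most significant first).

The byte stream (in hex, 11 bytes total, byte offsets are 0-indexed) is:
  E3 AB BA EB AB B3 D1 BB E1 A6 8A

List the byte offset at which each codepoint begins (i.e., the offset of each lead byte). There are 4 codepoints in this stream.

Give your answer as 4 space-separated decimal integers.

Answer: 0 3 6 8

Derivation:
Byte[0]=E3: 3-byte lead, need 2 cont bytes. acc=0x3
Byte[1]=AB: continuation. acc=(acc<<6)|0x2B=0xEB
Byte[2]=BA: continuation. acc=(acc<<6)|0x3A=0x3AFA
Completed: cp=U+3AFA (starts at byte 0)
Byte[3]=EB: 3-byte lead, need 2 cont bytes. acc=0xB
Byte[4]=AB: continuation. acc=(acc<<6)|0x2B=0x2EB
Byte[5]=B3: continuation. acc=(acc<<6)|0x33=0xBAF3
Completed: cp=U+BAF3 (starts at byte 3)
Byte[6]=D1: 2-byte lead, need 1 cont bytes. acc=0x11
Byte[7]=BB: continuation. acc=(acc<<6)|0x3B=0x47B
Completed: cp=U+047B (starts at byte 6)
Byte[8]=E1: 3-byte lead, need 2 cont bytes. acc=0x1
Byte[9]=A6: continuation. acc=(acc<<6)|0x26=0x66
Byte[10]=8A: continuation. acc=(acc<<6)|0x0A=0x198A
Completed: cp=U+198A (starts at byte 8)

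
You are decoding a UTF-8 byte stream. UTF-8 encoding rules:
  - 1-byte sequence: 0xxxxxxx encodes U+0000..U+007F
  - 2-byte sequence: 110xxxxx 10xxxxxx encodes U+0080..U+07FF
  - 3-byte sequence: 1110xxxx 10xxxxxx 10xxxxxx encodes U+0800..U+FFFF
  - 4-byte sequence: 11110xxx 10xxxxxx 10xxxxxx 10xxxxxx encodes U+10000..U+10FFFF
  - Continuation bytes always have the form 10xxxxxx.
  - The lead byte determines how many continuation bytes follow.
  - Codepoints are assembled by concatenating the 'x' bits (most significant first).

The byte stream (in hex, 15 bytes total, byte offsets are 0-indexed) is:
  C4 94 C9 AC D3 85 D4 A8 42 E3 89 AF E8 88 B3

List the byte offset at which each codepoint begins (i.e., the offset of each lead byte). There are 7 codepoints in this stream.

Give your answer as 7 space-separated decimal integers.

Byte[0]=C4: 2-byte lead, need 1 cont bytes. acc=0x4
Byte[1]=94: continuation. acc=(acc<<6)|0x14=0x114
Completed: cp=U+0114 (starts at byte 0)
Byte[2]=C9: 2-byte lead, need 1 cont bytes. acc=0x9
Byte[3]=AC: continuation. acc=(acc<<6)|0x2C=0x26C
Completed: cp=U+026C (starts at byte 2)
Byte[4]=D3: 2-byte lead, need 1 cont bytes. acc=0x13
Byte[5]=85: continuation. acc=(acc<<6)|0x05=0x4C5
Completed: cp=U+04C5 (starts at byte 4)
Byte[6]=D4: 2-byte lead, need 1 cont bytes. acc=0x14
Byte[7]=A8: continuation. acc=(acc<<6)|0x28=0x528
Completed: cp=U+0528 (starts at byte 6)
Byte[8]=42: 1-byte ASCII. cp=U+0042
Byte[9]=E3: 3-byte lead, need 2 cont bytes. acc=0x3
Byte[10]=89: continuation. acc=(acc<<6)|0x09=0xC9
Byte[11]=AF: continuation. acc=(acc<<6)|0x2F=0x326F
Completed: cp=U+326F (starts at byte 9)
Byte[12]=E8: 3-byte lead, need 2 cont bytes. acc=0x8
Byte[13]=88: continuation. acc=(acc<<6)|0x08=0x208
Byte[14]=B3: continuation. acc=(acc<<6)|0x33=0x8233
Completed: cp=U+8233 (starts at byte 12)

Answer: 0 2 4 6 8 9 12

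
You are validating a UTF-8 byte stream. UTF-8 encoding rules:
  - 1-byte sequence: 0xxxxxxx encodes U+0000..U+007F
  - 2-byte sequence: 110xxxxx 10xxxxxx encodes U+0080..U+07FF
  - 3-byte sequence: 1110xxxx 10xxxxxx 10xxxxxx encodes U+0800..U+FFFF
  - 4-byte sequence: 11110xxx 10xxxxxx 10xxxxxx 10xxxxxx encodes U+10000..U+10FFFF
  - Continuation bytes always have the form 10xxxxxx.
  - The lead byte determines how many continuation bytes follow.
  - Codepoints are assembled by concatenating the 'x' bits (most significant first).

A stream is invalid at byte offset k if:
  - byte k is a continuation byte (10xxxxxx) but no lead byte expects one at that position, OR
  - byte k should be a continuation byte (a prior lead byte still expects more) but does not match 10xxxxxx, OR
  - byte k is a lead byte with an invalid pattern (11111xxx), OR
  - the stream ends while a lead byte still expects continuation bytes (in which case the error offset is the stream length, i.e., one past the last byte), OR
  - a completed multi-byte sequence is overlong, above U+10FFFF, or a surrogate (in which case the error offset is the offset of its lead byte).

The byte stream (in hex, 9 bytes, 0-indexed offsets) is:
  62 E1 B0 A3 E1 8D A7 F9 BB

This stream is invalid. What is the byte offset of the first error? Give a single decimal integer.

Byte[0]=62: 1-byte ASCII. cp=U+0062
Byte[1]=E1: 3-byte lead, need 2 cont bytes. acc=0x1
Byte[2]=B0: continuation. acc=(acc<<6)|0x30=0x70
Byte[3]=A3: continuation. acc=(acc<<6)|0x23=0x1C23
Completed: cp=U+1C23 (starts at byte 1)
Byte[4]=E1: 3-byte lead, need 2 cont bytes. acc=0x1
Byte[5]=8D: continuation. acc=(acc<<6)|0x0D=0x4D
Byte[6]=A7: continuation. acc=(acc<<6)|0x27=0x1367
Completed: cp=U+1367 (starts at byte 4)
Byte[7]=F9: INVALID lead byte (not 0xxx/110x/1110/11110)

Answer: 7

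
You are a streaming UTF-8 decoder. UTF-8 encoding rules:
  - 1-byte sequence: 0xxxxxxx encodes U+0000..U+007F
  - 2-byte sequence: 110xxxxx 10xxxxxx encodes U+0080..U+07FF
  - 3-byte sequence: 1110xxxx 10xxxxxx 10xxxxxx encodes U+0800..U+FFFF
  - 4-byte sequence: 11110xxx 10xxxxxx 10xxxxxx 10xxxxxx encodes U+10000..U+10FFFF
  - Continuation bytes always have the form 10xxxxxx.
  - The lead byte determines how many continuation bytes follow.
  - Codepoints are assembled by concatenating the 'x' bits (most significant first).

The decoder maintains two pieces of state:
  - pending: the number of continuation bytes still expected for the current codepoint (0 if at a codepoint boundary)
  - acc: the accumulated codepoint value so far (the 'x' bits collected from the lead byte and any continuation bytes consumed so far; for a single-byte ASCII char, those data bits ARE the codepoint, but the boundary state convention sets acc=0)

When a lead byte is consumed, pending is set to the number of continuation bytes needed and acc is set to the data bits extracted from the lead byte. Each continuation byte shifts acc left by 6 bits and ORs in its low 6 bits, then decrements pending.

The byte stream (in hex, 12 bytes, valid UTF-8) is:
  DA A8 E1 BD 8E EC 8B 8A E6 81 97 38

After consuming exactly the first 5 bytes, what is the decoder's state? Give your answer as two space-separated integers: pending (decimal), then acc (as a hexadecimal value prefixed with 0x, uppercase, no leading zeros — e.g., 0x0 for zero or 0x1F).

Answer: 0 0x1F4E

Derivation:
Byte[0]=DA: 2-byte lead. pending=1, acc=0x1A
Byte[1]=A8: continuation. acc=(acc<<6)|0x28=0x6A8, pending=0
Byte[2]=E1: 3-byte lead. pending=2, acc=0x1
Byte[3]=BD: continuation. acc=(acc<<6)|0x3D=0x7D, pending=1
Byte[4]=8E: continuation. acc=(acc<<6)|0x0E=0x1F4E, pending=0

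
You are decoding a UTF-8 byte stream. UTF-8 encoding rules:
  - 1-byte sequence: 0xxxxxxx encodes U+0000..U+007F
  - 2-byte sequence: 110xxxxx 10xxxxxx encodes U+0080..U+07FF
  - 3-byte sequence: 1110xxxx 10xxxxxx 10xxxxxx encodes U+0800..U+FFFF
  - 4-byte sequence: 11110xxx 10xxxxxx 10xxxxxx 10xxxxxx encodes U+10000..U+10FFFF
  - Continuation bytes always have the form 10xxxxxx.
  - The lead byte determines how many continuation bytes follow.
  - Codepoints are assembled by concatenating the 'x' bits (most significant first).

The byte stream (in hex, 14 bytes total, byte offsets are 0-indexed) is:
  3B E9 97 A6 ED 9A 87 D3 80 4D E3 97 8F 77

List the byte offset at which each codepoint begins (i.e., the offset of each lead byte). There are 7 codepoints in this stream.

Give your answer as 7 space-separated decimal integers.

Byte[0]=3B: 1-byte ASCII. cp=U+003B
Byte[1]=E9: 3-byte lead, need 2 cont bytes. acc=0x9
Byte[2]=97: continuation. acc=(acc<<6)|0x17=0x257
Byte[3]=A6: continuation. acc=(acc<<6)|0x26=0x95E6
Completed: cp=U+95E6 (starts at byte 1)
Byte[4]=ED: 3-byte lead, need 2 cont bytes. acc=0xD
Byte[5]=9A: continuation. acc=(acc<<6)|0x1A=0x35A
Byte[6]=87: continuation. acc=(acc<<6)|0x07=0xD687
Completed: cp=U+D687 (starts at byte 4)
Byte[7]=D3: 2-byte lead, need 1 cont bytes. acc=0x13
Byte[8]=80: continuation. acc=(acc<<6)|0x00=0x4C0
Completed: cp=U+04C0 (starts at byte 7)
Byte[9]=4D: 1-byte ASCII. cp=U+004D
Byte[10]=E3: 3-byte lead, need 2 cont bytes. acc=0x3
Byte[11]=97: continuation. acc=(acc<<6)|0x17=0xD7
Byte[12]=8F: continuation. acc=(acc<<6)|0x0F=0x35CF
Completed: cp=U+35CF (starts at byte 10)
Byte[13]=77: 1-byte ASCII. cp=U+0077

Answer: 0 1 4 7 9 10 13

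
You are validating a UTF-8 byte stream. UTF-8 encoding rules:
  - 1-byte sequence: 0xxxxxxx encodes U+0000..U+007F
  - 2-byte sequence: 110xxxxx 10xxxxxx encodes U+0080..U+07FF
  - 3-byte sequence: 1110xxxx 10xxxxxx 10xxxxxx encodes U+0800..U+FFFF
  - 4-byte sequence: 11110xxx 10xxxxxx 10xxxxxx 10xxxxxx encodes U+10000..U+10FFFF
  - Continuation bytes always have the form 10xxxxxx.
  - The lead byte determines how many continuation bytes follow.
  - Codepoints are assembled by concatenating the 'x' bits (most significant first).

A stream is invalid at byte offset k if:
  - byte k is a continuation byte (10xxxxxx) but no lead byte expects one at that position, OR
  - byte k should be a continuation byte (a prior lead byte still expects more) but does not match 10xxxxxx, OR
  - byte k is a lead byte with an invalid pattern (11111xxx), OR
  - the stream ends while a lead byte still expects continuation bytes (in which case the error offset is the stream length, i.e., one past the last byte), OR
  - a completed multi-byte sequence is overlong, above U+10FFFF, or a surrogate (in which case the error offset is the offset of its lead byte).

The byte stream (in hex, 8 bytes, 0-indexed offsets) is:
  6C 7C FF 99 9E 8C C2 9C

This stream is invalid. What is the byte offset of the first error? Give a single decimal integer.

Answer: 2

Derivation:
Byte[0]=6C: 1-byte ASCII. cp=U+006C
Byte[1]=7C: 1-byte ASCII. cp=U+007C
Byte[2]=FF: INVALID lead byte (not 0xxx/110x/1110/11110)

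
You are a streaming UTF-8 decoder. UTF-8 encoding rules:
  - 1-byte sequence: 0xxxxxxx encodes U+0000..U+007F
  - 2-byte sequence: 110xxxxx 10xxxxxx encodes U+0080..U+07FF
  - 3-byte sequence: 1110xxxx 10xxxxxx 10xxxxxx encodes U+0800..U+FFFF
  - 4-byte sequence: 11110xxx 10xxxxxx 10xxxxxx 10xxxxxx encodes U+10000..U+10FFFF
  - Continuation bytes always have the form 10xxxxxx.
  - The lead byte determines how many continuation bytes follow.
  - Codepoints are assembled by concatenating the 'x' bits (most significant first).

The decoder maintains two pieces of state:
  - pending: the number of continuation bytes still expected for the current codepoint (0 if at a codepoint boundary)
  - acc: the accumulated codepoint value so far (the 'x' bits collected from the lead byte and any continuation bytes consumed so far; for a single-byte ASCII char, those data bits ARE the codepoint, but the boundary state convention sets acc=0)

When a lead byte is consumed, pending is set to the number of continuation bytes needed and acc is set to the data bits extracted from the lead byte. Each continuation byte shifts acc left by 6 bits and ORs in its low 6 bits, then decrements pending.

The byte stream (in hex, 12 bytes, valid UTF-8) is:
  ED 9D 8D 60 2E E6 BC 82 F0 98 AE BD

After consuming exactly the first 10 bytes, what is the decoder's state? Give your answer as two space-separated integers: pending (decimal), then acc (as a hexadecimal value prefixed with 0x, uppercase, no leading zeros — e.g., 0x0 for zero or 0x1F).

Byte[0]=ED: 3-byte lead. pending=2, acc=0xD
Byte[1]=9D: continuation. acc=(acc<<6)|0x1D=0x35D, pending=1
Byte[2]=8D: continuation. acc=(acc<<6)|0x0D=0xD74D, pending=0
Byte[3]=60: 1-byte. pending=0, acc=0x0
Byte[4]=2E: 1-byte. pending=0, acc=0x0
Byte[5]=E6: 3-byte lead. pending=2, acc=0x6
Byte[6]=BC: continuation. acc=(acc<<6)|0x3C=0x1BC, pending=1
Byte[7]=82: continuation. acc=(acc<<6)|0x02=0x6F02, pending=0
Byte[8]=F0: 4-byte lead. pending=3, acc=0x0
Byte[9]=98: continuation. acc=(acc<<6)|0x18=0x18, pending=2

Answer: 2 0x18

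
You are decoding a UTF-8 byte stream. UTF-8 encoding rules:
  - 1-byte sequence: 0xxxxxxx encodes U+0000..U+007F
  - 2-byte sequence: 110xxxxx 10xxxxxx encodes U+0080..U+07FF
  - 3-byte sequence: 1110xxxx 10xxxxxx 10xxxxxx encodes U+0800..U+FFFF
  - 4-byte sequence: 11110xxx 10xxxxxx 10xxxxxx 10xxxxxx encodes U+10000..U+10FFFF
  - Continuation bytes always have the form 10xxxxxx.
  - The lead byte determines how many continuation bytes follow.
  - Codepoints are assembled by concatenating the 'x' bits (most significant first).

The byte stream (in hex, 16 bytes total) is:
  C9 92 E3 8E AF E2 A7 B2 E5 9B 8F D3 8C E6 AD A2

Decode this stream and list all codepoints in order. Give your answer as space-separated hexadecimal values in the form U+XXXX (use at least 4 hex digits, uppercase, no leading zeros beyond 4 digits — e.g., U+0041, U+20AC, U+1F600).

Byte[0]=C9: 2-byte lead, need 1 cont bytes. acc=0x9
Byte[1]=92: continuation. acc=(acc<<6)|0x12=0x252
Completed: cp=U+0252 (starts at byte 0)
Byte[2]=E3: 3-byte lead, need 2 cont bytes. acc=0x3
Byte[3]=8E: continuation. acc=(acc<<6)|0x0E=0xCE
Byte[4]=AF: continuation. acc=(acc<<6)|0x2F=0x33AF
Completed: cp=U+33AF (starts at byte 2)
Byte[5]=E2: 3-byte lead, need 2 cont bytes. acc=0x2
Byte[6]=A7: continuation. acc=(acc<<6)|0x27=0xA7
Byte[7]=B2: continuation. acc=(acc<<6)|0x32=0x29F2
Completed: cp=U+29F2 (starts at byte 5)
Byte[8]=E5: 3-byte lead, need 2 cont bytes. acc=0x5
Byte[9]=9B: continuation. acc=(acc<<6)|0x1B=0x15B
Byte[10]=8F: continuation. acc=(acc<<6)|0x0F=0x56CF
Completed: cp=U+56CF (starts at byte 8)
Byte[11]=D3: 2-byte lead, need 1 cont bytes. acc=0x13
Byte[12]=8C: continuation. acc=(acc<<6)|0x0C=0x4CC
Completed: cp=U+04CC (starts at byte 11)
Byte[13]=E6: 3-byte lead, need 2 cont bytes. acc=0x6
Byte[14]=AD: continuation. acc=(acc<<6)|0x2D=0x1AD
Byte[15]=A2: continuation. acc=(acc<<6)|0x22=0x6B62
Completed: cp=U+6B62 (starts at byte 13)

Answer: U+0252 U+33AF U+29F2 U+56CF U+04CC U+6B62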